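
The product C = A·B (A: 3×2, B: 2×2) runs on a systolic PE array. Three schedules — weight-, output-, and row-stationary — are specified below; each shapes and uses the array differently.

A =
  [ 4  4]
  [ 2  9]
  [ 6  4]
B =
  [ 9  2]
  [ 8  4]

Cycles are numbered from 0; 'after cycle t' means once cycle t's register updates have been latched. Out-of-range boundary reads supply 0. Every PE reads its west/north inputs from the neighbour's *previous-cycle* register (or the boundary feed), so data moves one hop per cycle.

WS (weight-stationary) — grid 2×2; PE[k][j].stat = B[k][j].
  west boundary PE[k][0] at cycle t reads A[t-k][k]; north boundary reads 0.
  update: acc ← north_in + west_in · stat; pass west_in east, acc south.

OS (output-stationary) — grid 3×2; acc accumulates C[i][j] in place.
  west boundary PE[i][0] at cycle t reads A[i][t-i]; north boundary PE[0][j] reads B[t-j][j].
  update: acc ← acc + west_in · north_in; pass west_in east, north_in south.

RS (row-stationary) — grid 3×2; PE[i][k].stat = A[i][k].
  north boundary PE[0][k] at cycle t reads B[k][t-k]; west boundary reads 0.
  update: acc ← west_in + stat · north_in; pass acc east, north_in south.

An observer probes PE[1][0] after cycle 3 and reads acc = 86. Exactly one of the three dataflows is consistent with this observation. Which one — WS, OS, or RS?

Under WS (2×2), PE[1][0]:
  step 0 · PE1,0: acc=0; fwd→0 fwd↓0
  step 1 · PE1,0: acc=68; fwd→4 fwd↓68
  step 2 · PE1,0: acc=90; fwd→9 fwd↓90
  step 3 · PE1,0: acc=86; fwd→4 fwd↓86
Under OS (3×2), PE[1][0]:
  step 0 · PE1,0: acc=0; fwd→0 fwd↓0
  step 1 · PE1,0: acc=18; fwd→2 fwd↓9
  step 2 · PE1,0: acc=90; fwd→9 fwd↓8
  step 3 · PE1,0: acc=90; fwd→0 fwd↓0
Under RS (3×2), PE[1][0]:
  step 0 · PE1,0: acc=0; fwd→0 fwd↓0
  step 1 · PE1,0: acc=18; fwd→18 fwd↓9
  step 2 · PE1,0: acc=4; fwd→4 fwd↓2
  step 3 · PE1,0: acc=0; fwd→0 fwd↓0

dataflow = WS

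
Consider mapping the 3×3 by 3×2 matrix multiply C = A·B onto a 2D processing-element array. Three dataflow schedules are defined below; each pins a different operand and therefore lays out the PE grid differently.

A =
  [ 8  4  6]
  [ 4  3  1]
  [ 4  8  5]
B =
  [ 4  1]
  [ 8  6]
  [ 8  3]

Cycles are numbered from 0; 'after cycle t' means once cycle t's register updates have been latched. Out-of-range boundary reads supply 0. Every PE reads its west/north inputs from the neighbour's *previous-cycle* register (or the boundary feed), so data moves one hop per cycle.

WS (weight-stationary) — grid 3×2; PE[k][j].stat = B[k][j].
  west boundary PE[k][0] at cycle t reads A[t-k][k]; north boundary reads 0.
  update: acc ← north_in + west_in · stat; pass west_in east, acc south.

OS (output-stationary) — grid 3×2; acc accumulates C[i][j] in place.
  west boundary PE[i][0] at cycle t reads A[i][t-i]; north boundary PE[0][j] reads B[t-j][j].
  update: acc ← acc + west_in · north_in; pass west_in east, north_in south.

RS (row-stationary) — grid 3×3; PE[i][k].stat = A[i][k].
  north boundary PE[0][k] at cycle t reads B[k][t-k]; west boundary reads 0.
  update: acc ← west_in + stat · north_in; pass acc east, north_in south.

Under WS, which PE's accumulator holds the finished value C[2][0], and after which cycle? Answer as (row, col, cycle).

(row, col, cycle) = (2, 0, 4)

WS — PE[2][0] is where C[2][0] collects:
  after 0 — PE[2][0] acc=0, pass-E 0, pass-S 0
  after 1 — PE[2][0] acc=0, pass-E 0, pass-S 0
  after 2 — PE[2][0] acc=112, pass-E 6, pass-S 112
  after 3 — PE[2][0] acc=48, pass-E 1, pass-S 48
  after 4 — PE[2][0] acc=120, pass-E 5, pass-S 120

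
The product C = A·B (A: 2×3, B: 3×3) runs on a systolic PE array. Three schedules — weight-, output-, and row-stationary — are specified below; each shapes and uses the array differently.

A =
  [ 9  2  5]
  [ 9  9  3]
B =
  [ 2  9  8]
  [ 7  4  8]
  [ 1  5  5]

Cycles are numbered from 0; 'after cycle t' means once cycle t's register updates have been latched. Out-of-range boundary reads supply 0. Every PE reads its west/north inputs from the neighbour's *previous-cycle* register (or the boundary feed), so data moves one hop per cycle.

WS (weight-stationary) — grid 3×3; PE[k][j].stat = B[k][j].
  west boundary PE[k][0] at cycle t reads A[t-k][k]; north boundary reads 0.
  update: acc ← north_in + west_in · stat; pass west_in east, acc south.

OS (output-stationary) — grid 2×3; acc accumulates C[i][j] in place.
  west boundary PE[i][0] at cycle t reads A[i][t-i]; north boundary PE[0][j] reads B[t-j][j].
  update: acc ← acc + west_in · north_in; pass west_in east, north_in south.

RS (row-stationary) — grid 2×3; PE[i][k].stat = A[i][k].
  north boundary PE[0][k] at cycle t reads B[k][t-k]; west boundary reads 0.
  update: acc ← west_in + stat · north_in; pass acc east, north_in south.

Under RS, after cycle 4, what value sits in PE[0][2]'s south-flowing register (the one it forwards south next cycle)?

register = 5

Tracing RS — 2×3 array, target PE[0][2]:
  t=0 PE[0][1]: acc=0 h=0 v=0
  t=0 PE[0][2]: acc=0 h=0 v=0
  t=1 PE[0][1]: acc=32 h=32 v=7
  t=1 PE[0][2]: acc=0 h=0 v=0
  t=2 PE[0][1]: acc=89 h=89 v=4
  t=2 PE[0][2]: acc=37 h=37 v=1
  t=3 PE[0][1]: acc=88 h=88 v=8
  t=3 PE[0][2]: acc=114 h=114 v=5
  t=4 PE[0][1]: acc=0 h=0 v=0
  t=4 PE[0][2]: acc=113 h=113 v=5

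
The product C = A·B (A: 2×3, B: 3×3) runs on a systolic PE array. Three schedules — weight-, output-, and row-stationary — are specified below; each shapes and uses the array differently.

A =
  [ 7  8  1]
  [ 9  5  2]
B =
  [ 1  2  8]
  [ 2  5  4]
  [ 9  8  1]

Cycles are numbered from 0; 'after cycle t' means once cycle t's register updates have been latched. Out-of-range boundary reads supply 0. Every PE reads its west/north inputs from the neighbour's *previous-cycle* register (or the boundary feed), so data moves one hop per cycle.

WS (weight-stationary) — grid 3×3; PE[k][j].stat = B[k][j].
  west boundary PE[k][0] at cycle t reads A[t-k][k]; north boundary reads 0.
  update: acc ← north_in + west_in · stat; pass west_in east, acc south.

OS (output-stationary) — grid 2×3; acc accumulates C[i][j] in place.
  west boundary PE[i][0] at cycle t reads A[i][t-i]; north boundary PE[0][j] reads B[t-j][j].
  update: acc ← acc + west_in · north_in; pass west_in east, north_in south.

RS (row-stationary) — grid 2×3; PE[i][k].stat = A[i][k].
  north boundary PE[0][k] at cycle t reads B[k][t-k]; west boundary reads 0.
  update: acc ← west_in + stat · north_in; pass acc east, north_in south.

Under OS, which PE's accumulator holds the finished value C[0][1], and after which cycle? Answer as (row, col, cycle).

(row, col, cycle) = (0, 1, 3)

OS — PE[0][1] is where C[0][1] collects:
  step 0 · PE0,1: acc=0; fwd→0 fwd↓0
  step 1 · PE0,1: acc=14; fwd→7 fwd↓2
  step 2 · PE0,1: acc=54; fwd→8 fwd↓5
  step 3 · PE0,1: acc=62; fwd→1 fwd↓8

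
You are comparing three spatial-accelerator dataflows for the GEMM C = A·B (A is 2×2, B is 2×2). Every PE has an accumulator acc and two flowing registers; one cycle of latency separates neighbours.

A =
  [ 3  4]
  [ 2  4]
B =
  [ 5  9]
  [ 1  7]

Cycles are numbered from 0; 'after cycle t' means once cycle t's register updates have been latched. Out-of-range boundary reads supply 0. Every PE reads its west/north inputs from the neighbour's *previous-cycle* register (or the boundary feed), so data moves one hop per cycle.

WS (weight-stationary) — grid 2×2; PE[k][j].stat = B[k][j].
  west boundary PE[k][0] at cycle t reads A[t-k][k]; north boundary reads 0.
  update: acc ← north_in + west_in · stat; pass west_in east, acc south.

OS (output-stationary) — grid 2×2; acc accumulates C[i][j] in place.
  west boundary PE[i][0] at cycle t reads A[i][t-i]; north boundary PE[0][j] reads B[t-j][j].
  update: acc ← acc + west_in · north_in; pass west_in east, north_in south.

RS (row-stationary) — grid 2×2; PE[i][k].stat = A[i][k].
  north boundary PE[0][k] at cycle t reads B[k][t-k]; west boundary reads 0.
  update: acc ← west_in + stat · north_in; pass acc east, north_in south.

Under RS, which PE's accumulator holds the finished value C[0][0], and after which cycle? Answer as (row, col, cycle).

Under RS, C[0][0] lands at PE[0][1]:
  t=0 PE[0][1]: acc=0 h=0 v=0
  t=1 PE[0][1]: acc=19 h=19 v=1

(row, col, cycle) = (0, 1, 1)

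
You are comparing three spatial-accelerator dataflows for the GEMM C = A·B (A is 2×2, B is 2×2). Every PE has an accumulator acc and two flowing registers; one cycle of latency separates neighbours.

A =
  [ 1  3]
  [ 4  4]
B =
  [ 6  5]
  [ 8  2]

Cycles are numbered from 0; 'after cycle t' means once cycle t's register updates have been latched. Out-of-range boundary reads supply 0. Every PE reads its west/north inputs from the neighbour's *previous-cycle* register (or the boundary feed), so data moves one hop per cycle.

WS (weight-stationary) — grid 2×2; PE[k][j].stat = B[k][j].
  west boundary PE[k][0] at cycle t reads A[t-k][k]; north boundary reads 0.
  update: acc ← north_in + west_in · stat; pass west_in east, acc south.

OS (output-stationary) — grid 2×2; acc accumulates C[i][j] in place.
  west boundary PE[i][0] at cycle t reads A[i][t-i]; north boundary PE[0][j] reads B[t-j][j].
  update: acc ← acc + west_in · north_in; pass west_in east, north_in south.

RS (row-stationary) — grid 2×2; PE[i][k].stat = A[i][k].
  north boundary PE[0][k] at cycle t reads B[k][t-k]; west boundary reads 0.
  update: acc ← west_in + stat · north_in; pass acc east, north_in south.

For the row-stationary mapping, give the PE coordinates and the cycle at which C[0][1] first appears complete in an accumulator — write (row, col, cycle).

(row, col, cycle) = (0, 1, 2)

RS — PE[0][1] is where C[0][1] collects:
  c0 r0c1: 0 / 0 / 0
  c1 r0c1: 30 / 30 / 8
  c2 r0c1: 11 / 11 / 2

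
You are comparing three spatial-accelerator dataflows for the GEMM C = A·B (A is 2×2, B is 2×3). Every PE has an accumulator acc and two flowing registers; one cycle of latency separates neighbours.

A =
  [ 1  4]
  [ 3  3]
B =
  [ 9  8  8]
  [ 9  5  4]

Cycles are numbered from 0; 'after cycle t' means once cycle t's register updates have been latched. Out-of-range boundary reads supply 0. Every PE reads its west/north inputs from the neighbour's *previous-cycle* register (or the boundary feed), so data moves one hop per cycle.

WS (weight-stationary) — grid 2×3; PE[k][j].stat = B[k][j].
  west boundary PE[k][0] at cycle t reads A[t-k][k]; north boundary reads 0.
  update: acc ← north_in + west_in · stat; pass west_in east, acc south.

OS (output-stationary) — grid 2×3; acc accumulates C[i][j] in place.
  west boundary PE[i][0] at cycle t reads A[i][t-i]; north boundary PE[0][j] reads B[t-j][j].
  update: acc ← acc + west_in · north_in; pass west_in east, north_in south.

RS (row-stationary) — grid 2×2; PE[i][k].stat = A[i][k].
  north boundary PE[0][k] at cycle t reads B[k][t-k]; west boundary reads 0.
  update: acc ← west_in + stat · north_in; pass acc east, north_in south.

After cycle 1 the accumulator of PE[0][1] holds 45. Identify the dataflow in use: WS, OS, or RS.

dataflow = RS

Under WS (2×3), PE[0][1]:
  cycle 0: PE[0][1] → acc 0, east 0, south 0
  cycle 1: PE[0][1] → acc 8, east 1, south 8
Under OS (2×3), PE[0][1]:
  cycle 0: PE[0][1] → acc 0, east 0, south 0
  cycle 1: PE[0][1] → acc 8, east 1, south 8
Under RS (2×2), PE[0][1]:
  cycle 0: PE[0][1] → acc 0, east 0, south 0
  cycle 1: PE[0][1] → acc 45, east 45, south 9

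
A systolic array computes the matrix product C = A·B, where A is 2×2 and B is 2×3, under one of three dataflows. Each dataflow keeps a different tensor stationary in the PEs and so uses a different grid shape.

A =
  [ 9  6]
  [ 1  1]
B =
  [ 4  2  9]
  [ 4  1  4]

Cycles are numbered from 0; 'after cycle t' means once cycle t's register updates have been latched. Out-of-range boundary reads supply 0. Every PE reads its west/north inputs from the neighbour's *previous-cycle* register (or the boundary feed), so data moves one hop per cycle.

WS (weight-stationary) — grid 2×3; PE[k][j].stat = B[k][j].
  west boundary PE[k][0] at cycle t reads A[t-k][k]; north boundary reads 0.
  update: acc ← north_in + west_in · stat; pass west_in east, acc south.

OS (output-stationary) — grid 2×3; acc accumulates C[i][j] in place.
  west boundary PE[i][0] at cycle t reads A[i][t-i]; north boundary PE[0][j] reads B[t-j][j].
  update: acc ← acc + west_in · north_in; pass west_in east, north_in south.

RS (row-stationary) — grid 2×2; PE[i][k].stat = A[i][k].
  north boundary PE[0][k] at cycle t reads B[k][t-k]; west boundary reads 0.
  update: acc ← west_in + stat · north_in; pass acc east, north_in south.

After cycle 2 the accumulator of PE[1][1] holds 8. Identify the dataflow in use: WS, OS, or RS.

WS (2×3 grid), PE[1][1]:
  t=0 PE[1][1]: acc=0 h=0 v=0
  t=1 PE[1][1]: acc=0 h=0 v=0
  t=2 PE[1][1]: acc=24 h=6 v=24
OS (2×3 grid), PE[1][1]:
  t=0 PE[1][1]: acc=0 h=0 v=0
  t=1 PE[1][1]: acc=0 h=0 v=0
  t=2 PE[1][1]: acc=2 h=1 v=2
RS (2×2 grid), PE[1][1]:
  t=0 PE[1][1]: acc=0 h=0 v=0
  t=1 PE[1][1]: acc=0 h=0 v=0
  t=2 PE[1][1]: acc=8 h=8 v=4

dataflow = RS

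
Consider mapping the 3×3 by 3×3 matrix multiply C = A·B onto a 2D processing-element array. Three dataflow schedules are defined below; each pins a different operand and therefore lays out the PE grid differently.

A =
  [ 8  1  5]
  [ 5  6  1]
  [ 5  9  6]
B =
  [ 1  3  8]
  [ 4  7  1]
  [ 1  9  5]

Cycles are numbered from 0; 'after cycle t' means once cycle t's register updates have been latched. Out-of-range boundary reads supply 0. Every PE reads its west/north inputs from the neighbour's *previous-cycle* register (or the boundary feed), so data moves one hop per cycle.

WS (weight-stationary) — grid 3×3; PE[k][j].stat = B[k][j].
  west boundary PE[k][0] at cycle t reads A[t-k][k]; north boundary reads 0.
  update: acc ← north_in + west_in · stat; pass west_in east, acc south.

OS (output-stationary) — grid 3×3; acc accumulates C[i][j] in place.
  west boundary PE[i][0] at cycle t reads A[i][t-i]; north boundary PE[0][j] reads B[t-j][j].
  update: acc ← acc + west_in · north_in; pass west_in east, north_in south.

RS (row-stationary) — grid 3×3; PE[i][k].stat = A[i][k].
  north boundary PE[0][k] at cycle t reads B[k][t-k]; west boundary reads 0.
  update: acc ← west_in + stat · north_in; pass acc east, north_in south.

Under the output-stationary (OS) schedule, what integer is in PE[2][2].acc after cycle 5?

OS 3×3: PE[2][2] cycle-by-cycle (with neighbour feeds):
  @0  [1,2]  acc 0  |  →0  ↓0
  @0  [2,1]  acc 0  |  →0  ↓0
  @0  [2,2]  acc 0  |  →0  ↓0
  @1  [1,2]  acc 0  |  →0  ↓0
  @1  [2,1]  acc 0  |  →0  ↓0
  @1  [2,2]  acc 0  |  →0  ↓0
  @2  [1,2]  acc 0  |  →0  ↓0
  @2  [2,1]  acc 0  |  →0  ↓0
  @2  [2,2]  acc 0  |  →0  ↓0
  @3  [1,2]  acc 40  |  →5  ↓8
  @3  [2,1]  acc 15  |  →5  ↓3
  @3  [2,2]  acc 0  |  →0  ↓0
  @4  [1,2]  acc 46  |  →6  ↓1
  @4  [2,1]  acc 78  |  →9  ↓7
  @4  [2,2]  acc 40  |  →5  ↓8
  @5  [1,2]  acc 51  |  →1  ↓5
  @5  [2,1]  acc 132  |  →6  ↓9
  @5  [2,2]  acc 49  |  →9  ↓1

PE[2][2].acc = 49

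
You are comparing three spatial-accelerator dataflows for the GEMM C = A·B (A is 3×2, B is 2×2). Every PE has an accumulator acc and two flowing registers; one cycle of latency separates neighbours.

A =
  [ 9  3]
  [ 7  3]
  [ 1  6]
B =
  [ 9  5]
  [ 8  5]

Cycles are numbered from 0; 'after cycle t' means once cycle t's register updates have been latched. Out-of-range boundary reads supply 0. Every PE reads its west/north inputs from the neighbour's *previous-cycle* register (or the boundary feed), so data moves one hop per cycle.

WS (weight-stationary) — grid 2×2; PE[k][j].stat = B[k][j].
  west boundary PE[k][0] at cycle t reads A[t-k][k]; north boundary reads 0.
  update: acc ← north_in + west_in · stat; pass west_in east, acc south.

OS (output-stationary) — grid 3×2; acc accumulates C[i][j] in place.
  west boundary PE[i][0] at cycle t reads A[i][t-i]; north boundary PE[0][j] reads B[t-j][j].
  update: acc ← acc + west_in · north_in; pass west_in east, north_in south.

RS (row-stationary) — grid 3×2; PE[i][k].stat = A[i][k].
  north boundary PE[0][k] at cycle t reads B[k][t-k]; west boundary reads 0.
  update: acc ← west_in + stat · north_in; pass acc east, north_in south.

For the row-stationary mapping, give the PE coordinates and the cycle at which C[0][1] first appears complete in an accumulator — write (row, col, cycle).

RS — PE[0][1] is where C[0][1] collects:
  after 0 — PE[0][1] acc=0, pass-E 0, pass-S 0
  after 1 — PE[0][1] acc=105, pass-E 105, pass-S 8
  after 2 — PE[0][1] acc=60, pass-E 60, pass-S 5

(row, col, cycle) = (0, 1, 2)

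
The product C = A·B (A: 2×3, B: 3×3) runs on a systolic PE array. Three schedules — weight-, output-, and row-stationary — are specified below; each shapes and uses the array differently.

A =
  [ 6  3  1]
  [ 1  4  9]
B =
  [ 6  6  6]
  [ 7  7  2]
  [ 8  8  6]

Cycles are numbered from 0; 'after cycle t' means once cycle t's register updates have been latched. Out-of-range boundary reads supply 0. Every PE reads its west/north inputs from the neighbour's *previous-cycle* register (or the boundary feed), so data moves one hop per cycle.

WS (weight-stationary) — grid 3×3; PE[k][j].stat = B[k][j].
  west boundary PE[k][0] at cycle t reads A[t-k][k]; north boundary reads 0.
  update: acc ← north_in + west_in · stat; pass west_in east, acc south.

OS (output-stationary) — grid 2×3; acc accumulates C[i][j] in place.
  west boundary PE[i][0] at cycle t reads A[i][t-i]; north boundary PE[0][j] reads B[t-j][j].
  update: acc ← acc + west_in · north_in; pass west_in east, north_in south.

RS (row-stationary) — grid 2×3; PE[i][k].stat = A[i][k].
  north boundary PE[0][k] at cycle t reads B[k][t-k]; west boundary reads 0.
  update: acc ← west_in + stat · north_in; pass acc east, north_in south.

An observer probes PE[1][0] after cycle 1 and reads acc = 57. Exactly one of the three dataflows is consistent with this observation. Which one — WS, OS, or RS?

WS (3×3 grid), PE[1][0]:
  step 0 · PE1,0: acc=0; fwd→0 fwd↓0
  step 1 · PE1,0: acc=57; fwd→3 fwd↓57
OS (2×3 grid), PE[1][0]:
  step 0 · PE1,0: acc=0; fwd→0 fwd↓0
  step 1 · PE1,0: acc=6; fwd→1 fwd↓6
RS (2×3 grid), PE[1][0]:
  step 0 · PE1,0: acc=0; fwd→0 fwd↓0
  step 1 · PE1,0: acc=6; fwd→6 fwd↓6

dataflow = WS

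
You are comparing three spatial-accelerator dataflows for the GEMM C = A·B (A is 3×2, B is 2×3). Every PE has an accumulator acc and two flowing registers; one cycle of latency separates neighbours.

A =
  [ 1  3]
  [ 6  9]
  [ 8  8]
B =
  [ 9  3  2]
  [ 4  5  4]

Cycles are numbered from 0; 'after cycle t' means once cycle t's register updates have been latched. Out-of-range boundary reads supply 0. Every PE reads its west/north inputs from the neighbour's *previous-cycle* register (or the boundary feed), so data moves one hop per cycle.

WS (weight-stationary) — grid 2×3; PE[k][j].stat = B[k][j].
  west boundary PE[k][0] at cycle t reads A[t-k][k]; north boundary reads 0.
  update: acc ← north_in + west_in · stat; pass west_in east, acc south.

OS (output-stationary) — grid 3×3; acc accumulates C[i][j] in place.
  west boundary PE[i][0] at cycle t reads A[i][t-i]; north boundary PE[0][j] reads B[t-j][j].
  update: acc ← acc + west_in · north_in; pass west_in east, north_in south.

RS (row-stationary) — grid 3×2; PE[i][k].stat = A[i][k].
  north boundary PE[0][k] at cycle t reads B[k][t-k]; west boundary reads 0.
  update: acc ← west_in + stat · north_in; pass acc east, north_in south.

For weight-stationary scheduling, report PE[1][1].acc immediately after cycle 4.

PE[1][1].acc = 64

Tracing WS — 2×3 array, target PE[1][1]:
  [0] (0,1) acc=0 (h:0 v:0)
  [0] (1,0) acc=0 (h:0 v:0)
  [0] (1,1) acc=0 (h:0 v:0)
  [1] (0,1) acc=3 (h:1 v:3)
  [1] (1,0) acc=21 (h:3 v:21)
  [1] (1,1) acc=0 (h:0 v:0)
  [2] (0,1) acc=18 (h:6 v:18)
  [2] (1,0) acc=90 (h:9 v:90)
  [2] (1,1) acc=18 (h:3 v:18)
  [3] (0,1) acc=24 (h:8 v:24)
  [3] (1,0) acc=104 (h:8 v:104)
  [3] (1,1) acc=63 (h:9 v:63)
  [4] (0,1) acc=0 (h:0 v:0)
  [4] (1,0) acc=0 (h:0 v:0)
  [4] (1,1) acc=64 (h:8 v:64)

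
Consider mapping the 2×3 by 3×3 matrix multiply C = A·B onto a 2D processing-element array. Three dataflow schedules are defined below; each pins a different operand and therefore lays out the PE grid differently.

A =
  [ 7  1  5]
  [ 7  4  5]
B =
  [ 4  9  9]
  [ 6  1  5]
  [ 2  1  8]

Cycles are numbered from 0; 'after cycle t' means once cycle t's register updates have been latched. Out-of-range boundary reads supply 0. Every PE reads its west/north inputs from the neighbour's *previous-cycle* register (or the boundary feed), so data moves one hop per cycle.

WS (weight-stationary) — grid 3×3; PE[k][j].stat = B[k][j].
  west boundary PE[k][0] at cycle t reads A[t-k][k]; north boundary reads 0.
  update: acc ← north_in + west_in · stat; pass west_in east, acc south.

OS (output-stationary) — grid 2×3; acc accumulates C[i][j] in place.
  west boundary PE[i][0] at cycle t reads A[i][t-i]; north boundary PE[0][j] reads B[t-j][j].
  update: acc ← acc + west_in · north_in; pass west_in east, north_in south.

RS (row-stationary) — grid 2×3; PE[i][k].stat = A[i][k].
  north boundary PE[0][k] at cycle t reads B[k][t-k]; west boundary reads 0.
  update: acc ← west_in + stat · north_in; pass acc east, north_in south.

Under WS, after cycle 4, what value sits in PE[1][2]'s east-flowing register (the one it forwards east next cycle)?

WS on a 3×3 grid — tracing PE[1][2] and its feeders:
  [0] (0,2) acc=0 (h:0 v:0)
  [0] (1,1) acc=0 (h:0 v:0)
  [0] (1,2) acc=0 (h:0 v:0)
  [1] (0,2) acc=0 (h:0 v:0)
  [1] (1,1) acc=0 (h:0 v:0)
  [1] (1,2) acc=0 (h:0 v:0)
  [2] (0,2) acc=63 (h:7 v:63)
  [2] (1,1) acc=64 (h:1 v:64)
  [2] (1,2) acc=0 (h:0 v:0)
  [3] (0,2) acc=63 (h:7 v:63)
  [3] (1,1) acc=67 (h:4 v:67)
  [3] (1,2) acc=68 (h:1 v:68)
  [4] (0,2) acc=0 (h:0 v:0)
  [4] (1,1) acc=0 (h:0 v:0)
  [4] (1,2) acc=83 (h:4 v:83)

register = 4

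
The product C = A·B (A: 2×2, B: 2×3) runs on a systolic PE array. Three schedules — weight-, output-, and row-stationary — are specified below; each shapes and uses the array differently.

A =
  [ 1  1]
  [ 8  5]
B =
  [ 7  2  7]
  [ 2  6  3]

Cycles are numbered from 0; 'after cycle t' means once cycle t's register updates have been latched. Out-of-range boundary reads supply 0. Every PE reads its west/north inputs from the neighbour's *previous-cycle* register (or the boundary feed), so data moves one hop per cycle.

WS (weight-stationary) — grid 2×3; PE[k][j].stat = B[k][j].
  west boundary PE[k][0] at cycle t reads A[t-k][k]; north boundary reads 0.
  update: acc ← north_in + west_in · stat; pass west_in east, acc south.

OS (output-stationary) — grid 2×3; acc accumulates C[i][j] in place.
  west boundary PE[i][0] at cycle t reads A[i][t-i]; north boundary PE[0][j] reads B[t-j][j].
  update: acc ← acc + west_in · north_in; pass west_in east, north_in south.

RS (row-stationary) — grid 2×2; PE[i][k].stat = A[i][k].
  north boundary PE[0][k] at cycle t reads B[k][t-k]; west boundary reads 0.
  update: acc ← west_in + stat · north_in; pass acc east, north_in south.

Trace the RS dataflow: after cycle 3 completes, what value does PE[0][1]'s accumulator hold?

PE[0][1].acc = 10

RS 2×2: PE[0][1] cycle-by-cycle (with neighbour feeds):
  after 0 — PE[0][0] acc=7, pass-E 7, pass-S 7
  after 0 — PE[0][1] acc=0, pass-E 0, pass-S 0
  after 1 — PE[0][0] acc=2, pass-E 2, pass-S 2
  after 1 — PE[0][1] acc=9, pass-E 9, pass-S 2
  after 2 — PE[0][0] acc=7, pass-E 7, pass-S 7
  after 2 — PE[0][1] acc=8, pass-E 8, pass-S 6
  after 3 — PE[0][0] acc=0, pass-E 0, pass-S 0
  after 3 — PE[0][1] acc=10, pass-E 10, pass-S 3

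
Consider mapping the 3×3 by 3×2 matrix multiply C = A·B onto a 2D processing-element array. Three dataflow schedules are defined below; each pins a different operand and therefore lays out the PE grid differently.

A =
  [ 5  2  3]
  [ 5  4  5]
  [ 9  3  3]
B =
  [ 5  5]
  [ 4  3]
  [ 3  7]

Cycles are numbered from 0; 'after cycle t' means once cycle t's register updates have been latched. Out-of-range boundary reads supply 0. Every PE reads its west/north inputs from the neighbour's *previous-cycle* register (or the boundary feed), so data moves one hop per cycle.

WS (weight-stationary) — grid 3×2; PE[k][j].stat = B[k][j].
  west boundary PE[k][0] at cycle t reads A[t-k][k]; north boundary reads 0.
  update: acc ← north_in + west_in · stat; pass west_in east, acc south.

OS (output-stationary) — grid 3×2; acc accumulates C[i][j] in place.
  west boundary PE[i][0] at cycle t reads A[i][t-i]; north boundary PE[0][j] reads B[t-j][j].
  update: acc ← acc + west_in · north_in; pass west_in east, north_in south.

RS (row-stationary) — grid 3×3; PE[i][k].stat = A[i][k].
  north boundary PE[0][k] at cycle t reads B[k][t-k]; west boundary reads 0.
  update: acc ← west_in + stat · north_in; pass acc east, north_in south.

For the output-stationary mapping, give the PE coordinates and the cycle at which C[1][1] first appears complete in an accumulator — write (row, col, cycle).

OS: C[1][1] accumulates in PE[1][1]:
  after 0 — PE[1][1] acc=0, pass-E 0, pass-S 0
  after 1 — PE[1][1] acc=0, pass-E 0, pass-S 0
  after 2 — PE[1][1] acc=25, pass-E 5, pass-S 5
  after 3 — PE[1][1] acc=37, pass-E 4, pass-S 3
  after 4 — PE[1][1] acc=72, pass-E 5, pass-S 7

(row, col, cycle) = (1, 1, 4)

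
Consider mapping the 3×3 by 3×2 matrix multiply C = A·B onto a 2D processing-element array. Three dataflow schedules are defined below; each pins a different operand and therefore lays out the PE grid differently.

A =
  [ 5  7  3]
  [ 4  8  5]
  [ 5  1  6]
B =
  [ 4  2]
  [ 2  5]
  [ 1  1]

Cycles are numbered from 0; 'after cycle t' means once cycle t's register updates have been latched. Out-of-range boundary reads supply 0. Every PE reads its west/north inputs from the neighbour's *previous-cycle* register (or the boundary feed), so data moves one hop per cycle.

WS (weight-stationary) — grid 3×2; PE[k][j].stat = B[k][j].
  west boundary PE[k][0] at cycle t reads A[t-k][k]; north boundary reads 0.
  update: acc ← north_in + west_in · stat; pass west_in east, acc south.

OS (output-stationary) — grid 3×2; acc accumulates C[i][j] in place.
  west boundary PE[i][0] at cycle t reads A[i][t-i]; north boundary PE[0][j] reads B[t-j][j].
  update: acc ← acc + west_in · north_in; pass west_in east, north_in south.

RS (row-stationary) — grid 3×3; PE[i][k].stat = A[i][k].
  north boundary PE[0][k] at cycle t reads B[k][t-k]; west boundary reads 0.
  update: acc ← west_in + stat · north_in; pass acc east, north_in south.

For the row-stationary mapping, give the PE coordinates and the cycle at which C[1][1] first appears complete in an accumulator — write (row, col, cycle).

RS — PE[1][2] is where C[1][1] collects:
  cycle 0: PE[1][2] → acc 0, east 0, south 0
  cycle 1: PE[1][2] → acc 0, east 0, south 0
  cycle 2: PE[1][2] → acc 0, east 0, south 0
  cycle 3: PE[1][2] → acc 37, east 37, south 1
  cycle 4: PE[1][2] → acc 53, east 53, south 1

(row, col, cycle) = (1, 2, 4)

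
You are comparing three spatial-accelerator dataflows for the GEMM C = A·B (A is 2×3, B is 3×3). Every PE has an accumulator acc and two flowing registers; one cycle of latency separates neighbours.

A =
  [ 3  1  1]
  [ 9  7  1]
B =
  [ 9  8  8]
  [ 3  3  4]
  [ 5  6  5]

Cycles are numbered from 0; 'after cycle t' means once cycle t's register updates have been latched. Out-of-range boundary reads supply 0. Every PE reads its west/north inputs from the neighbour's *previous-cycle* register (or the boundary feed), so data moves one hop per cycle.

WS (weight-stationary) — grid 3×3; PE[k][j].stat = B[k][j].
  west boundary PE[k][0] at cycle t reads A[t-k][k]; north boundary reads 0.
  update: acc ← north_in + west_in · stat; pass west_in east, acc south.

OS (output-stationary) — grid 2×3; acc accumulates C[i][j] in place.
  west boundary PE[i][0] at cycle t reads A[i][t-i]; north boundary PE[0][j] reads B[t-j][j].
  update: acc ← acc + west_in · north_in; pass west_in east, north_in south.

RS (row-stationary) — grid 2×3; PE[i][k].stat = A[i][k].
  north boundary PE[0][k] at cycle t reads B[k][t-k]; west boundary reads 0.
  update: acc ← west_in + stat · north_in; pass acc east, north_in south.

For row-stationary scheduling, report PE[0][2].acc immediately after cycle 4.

RS on a 2×3 grid — tracing PE[0][2] and its feeders:
  cycle 0: PE[0][1] → acc 0, east 0, south 0
  cycle 0: PE[0][2] → acc 0, east 0, south 0
  cycle 1: PE[0][1] → acc 30, east 30, south 3
  cycle 1: PE[0][2] → acc 0, east 0, south 0
  cycle 2: PE[0][1] → acc 27, east 27, south 3
  cycle 2: PE[0][2] → acc 35, east 35, south 5
  cycle 3: PE[0][1] → acc 28, east 28, south 4
  cycle 3: PE[0][2] → acc 33, east 33, south 6
  cycle 4: PE[0][1] → acc 0, east 0, south 0
  cycle 4: PE[0][2] → acc 33, east 33, south 5

PE[0][2].acc = 33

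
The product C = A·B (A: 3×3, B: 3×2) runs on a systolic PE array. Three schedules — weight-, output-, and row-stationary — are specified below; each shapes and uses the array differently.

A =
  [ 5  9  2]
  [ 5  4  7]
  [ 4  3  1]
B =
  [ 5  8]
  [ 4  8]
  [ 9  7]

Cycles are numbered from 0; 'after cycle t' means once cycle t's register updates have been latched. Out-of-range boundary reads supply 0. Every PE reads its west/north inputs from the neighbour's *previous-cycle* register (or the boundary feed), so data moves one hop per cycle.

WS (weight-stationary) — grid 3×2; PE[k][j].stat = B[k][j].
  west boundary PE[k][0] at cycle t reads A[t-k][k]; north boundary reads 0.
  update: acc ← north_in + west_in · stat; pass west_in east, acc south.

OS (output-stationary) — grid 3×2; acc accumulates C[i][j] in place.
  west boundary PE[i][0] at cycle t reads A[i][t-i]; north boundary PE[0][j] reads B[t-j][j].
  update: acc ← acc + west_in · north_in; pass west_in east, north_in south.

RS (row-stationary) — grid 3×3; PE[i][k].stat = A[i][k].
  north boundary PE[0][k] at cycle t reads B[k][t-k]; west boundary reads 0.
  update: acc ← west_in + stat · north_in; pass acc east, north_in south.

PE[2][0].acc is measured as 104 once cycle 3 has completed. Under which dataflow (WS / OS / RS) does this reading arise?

Under WS (3×2), PE[2][0]:
  cycle 0: PE[2][0] → acc 0, east 0, south 0
  cycle 1: PE[2][0] → acc 0, east 0, south 0
  cycle 2: PE[2][0] → acc 79, east 2, south 79
  cycle 3: PE[2][0] → acc 104, east 7, south 104
Under OS (3×2), PE[2][0]:
  cycle 0: PE[2][0] → acc 0, east 0, south 0
  cycle 1: PE[2][0] → acc 0, east 0, south 0
  cycle 2: PE[2][0] → acc 20, east 4, south 5
  cycle 3: PE[2][0] → acc 32, east 3, south 4
Under RS (3×3), PE[2][0]:
  cycle 0: PE[2][0] → acc 0, east 0, south 0
  cycle 1: PE[2][0] → acc 0, east 0, south 0
  cycle 2: PE[2][0] → acc 20, east 20, south 5
  cycle 3: PE[2][0] → acc 32, east 32, south 8

dataflow = WS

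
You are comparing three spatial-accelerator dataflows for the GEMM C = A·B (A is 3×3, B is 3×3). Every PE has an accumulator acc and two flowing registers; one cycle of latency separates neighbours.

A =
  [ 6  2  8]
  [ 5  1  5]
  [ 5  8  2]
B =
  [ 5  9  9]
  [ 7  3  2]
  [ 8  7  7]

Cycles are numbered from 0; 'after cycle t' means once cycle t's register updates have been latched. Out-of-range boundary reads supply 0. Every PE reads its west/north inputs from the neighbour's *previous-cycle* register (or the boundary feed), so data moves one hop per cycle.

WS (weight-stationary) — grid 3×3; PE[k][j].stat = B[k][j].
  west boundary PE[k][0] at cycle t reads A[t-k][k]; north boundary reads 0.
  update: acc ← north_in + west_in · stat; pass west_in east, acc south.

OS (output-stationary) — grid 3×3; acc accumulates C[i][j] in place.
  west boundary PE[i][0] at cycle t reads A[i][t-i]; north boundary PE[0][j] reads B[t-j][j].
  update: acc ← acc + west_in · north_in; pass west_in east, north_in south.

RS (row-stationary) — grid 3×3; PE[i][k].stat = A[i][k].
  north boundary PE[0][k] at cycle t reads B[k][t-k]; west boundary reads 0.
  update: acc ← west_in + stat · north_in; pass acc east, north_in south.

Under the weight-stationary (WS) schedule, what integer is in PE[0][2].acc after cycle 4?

Tracing WS — 3×3 array, target PE[0][2]:
  0: (0,1).acc=0  regs=<0,0>
  0: (0,2).acc=0  regs=<0,0>
  1: (0,1).acc=54  regs=<6,54>
  1: (0,2).acc=0  regs=<0,0>
  2: (0,1).acc=45  regs=<5,45>
  2: (0,2).acc=54  regs=<6,54>
  3: (0,1).acc=45  regs=<5,45>
  3: (0,2).acc=45  regs=<5,45>
  4: (0,1).acc=0  regs=<0,0>
  4: (0,2).acc=45  regs=<5,45>

PE[0][2].acc = 45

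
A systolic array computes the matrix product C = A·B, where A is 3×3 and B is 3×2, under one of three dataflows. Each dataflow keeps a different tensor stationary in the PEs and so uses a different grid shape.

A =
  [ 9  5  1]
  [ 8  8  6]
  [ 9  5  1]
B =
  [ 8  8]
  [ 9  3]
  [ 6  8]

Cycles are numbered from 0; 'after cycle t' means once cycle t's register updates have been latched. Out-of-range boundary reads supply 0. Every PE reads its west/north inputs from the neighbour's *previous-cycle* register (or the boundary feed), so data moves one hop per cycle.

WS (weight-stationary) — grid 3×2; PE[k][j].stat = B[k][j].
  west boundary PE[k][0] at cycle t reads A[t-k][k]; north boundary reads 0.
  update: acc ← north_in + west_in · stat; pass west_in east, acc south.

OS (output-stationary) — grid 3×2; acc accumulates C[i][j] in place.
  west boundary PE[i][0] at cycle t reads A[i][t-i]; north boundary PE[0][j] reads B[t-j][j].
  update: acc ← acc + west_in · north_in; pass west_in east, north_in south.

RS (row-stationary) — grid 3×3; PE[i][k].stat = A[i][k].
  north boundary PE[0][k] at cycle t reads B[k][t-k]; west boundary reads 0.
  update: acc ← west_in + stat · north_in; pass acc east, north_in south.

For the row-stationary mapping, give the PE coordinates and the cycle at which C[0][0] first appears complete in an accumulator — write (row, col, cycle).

RS: C[0][0] accumulates in PE[0][2]:
  cycle 0: PE[0][2] → acc 0, east 0, south 0
  cycle 1: PE[0][2] → acc 0, east 0, south 0
  cycle 2: PE[0][2] → acc 123, east 123, south 6

(row, col, cycle) = (0, 2, 2)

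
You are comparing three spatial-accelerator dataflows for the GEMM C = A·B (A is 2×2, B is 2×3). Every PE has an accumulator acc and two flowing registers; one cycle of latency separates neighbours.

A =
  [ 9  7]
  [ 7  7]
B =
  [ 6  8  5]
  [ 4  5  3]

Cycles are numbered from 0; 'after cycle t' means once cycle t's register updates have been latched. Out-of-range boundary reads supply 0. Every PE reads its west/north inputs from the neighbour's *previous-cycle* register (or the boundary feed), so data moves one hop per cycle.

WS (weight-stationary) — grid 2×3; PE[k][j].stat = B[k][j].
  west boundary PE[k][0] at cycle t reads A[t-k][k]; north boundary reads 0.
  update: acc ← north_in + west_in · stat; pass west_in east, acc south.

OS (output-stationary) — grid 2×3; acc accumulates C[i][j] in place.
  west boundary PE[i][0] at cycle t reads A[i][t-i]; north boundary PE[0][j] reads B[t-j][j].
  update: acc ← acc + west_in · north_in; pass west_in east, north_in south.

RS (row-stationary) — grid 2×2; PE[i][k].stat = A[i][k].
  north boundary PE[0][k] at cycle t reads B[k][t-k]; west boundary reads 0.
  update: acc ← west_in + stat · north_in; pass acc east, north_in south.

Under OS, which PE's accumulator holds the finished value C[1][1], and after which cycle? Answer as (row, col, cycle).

(row, col, cycle) = (1, 1, 3)

Under OS, C[1][1] lands at PE[1][1]:
  cycle 0: PE[1][1] → acc 0, east 0, south 0
  cycle 1: PE[1][1] → acc 0, east 0, south 0
  cycle 2: PE[1][1] → acc 56, east 7, south 8
  cycle 3: PE[1][1] → acc 91, east 7, south 5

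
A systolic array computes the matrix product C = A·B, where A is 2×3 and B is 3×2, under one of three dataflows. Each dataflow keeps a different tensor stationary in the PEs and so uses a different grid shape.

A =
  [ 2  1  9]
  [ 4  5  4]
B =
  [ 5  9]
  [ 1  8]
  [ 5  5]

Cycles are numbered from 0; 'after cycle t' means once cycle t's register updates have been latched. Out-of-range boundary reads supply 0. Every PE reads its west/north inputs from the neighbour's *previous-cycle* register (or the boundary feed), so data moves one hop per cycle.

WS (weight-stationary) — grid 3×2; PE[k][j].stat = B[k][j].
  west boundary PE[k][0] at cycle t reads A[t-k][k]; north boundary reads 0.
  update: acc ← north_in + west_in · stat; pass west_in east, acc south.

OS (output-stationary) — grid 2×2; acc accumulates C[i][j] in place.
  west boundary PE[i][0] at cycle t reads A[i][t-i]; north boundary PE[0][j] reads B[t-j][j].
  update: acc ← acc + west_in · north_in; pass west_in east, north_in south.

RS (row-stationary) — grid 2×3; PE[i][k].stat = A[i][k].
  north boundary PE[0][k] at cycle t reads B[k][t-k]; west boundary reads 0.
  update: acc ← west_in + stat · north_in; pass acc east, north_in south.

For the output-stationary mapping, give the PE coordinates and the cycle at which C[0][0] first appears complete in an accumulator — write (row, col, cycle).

(row, col, cycle) = (0, 0, 2)

OS: C[0][0] accumulates in PE[0][0]:
  @0  [0,0]  acc 10  |  →2  ↓5
  @1  [0,0]  acc 11  |  →1  ↓1
  @2  [0,0]  acc 56  |  →9  ↓5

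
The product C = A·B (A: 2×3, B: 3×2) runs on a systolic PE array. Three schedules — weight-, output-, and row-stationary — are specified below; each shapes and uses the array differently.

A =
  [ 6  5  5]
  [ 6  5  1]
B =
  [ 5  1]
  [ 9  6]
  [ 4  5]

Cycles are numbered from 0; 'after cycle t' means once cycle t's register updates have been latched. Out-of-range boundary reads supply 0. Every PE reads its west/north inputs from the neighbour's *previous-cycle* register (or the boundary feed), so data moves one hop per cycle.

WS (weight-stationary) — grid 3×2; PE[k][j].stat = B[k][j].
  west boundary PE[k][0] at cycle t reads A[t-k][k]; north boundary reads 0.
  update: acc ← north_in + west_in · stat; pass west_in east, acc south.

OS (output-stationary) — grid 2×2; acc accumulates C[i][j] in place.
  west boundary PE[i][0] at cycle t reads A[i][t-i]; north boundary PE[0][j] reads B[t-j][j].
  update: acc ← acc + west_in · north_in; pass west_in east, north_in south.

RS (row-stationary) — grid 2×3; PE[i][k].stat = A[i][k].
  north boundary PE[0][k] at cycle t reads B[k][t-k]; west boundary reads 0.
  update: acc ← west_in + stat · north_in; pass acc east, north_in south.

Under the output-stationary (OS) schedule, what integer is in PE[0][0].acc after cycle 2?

OS (2×2). Following PE[0][0] plus its west/north inputs:
  c0 r0c0: 30 / 6 / 5
  c1 r0c0: 75 / 5 / 9
  c2 r0c0: 95 / 5 / 4

PE[0][0].acc = 95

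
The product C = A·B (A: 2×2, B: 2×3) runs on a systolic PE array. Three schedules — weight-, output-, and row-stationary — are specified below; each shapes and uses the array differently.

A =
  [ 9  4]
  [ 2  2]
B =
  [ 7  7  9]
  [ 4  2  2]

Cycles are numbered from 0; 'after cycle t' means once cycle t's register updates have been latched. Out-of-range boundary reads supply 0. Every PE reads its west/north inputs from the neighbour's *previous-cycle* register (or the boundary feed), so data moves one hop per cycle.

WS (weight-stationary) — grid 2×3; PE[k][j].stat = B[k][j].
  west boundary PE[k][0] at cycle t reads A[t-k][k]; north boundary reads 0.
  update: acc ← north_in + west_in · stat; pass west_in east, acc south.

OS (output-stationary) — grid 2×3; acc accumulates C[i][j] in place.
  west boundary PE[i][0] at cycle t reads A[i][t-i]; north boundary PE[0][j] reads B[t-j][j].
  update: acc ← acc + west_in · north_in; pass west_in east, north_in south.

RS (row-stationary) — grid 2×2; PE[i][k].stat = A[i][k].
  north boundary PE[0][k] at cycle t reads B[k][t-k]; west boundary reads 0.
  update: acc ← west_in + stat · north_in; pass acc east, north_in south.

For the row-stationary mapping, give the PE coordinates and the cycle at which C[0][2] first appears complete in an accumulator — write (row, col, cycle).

RS — PE[0][1] is where C[0][2] collects:
  [0] (0,1) acc=0 (h:0 v:0)
  [1] (0,1) acc=79 (h:79 v:4)
  [2] (0,1) acc=71 (h:71 v:2)
  [3] (0,1) acc=89 (h:89 v:2)

(row, col, cycle) = (0, 1, 3)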